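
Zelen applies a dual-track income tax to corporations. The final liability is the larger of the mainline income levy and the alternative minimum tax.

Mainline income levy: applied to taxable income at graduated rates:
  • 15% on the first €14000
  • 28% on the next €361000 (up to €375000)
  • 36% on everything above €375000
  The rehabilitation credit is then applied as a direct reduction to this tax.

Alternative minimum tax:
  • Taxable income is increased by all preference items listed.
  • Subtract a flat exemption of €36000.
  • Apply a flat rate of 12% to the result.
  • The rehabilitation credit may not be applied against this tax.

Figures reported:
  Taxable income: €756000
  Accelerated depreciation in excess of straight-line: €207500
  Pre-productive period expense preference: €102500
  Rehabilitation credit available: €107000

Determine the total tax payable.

€133340

Mainline income levy:
  €14000 × 15% = €2100
  €361000 × 28% = €101080
  €381000 × 36% = €137160
  → €240340
  Less rehabilitation credit €107000 → €133340

Alternative minimum tax:
  Adjusted income: €756000 + €207500 + €102500 = €1066000
  Less exemption €36000 → base €1030000
  €1030000 × 12% = €123600

€133340 > €123600, so the mainline income levy governs.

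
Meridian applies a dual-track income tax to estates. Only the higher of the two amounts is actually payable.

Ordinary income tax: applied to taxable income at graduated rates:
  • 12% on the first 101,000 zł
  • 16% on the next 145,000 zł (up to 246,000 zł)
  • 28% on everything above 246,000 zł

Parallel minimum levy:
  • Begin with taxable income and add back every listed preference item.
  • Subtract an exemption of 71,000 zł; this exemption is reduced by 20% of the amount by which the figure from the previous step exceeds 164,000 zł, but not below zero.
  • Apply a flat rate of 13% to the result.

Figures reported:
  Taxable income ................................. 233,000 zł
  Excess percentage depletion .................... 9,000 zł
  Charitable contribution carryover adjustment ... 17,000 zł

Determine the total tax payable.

Ordinary income tax:
  101,000 zł × 12% = 12,120 zł
  132,000 zł × 16% = 21,120 zł
  → 33,240 zł

Parallel minimum levy:
  Adjusted income: 233,000 zł + 9,000 zł + 17,000 zł = 259,000 zł
  Exemption: 71,000 zł − 20% × (259,000 zł − 164,000 zł) = 71,000 zł − 19,000 zł = 52,000 zł
  Base: 259,000 zł − 52,000 zł = 207,000 zł
  207,000 zł × 13% = 26,910 zł

33,240 zł > 26,910 zł, so the ordinary income tax governs.

33,240 zł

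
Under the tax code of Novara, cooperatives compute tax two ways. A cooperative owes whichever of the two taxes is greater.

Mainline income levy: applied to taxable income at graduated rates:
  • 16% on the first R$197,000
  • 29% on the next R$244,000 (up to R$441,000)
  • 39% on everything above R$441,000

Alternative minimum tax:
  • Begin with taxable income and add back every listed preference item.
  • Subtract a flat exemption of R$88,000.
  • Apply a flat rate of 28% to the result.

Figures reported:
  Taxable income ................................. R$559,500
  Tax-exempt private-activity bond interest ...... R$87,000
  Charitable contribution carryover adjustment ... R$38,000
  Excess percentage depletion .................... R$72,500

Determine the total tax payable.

R$187,320

Alternative minimum tax:
  Adjusted income: R$559,500 + R$87,000 + R$38,000 + R$72,500 = R$757,000
  Less exemption R$88,000 → base R$669,000
  R$669,000 × 28% = R$187,320

Mainline income levy:
  R$197,000 × 16% = R$31,520
  R$244,000 × 29% = R$70,760
  R$118,500 × 39% = R$46,215
  → R$148,495

R$187,320 > R$148,495, so the alternative minimum tax is the binding amount.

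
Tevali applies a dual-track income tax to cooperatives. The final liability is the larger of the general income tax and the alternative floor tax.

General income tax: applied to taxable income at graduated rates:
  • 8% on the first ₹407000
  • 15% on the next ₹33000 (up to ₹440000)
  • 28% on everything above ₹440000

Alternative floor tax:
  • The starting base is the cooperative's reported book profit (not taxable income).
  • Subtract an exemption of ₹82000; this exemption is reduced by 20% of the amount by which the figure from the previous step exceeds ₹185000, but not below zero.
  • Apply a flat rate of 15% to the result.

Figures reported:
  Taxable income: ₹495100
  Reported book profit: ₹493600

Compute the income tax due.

₹70998

General income tax:
  ₹407000 × 8% = ₹32560
  ₹33000 × 15% = ₹4950
  ₹55100 × 28% = ₹15428
  → ₹52938

Alternative floor tax:
  Base (reported book profit): ₹493600
  Exemption: ₹82000 − 20% × (₹493600 − ₹185000) = ₹82000 − ₹61720 = ₹20280
  Base: ₹493600 − ₹20280 = ₹473320
  ₹473320 × 15% = ₹70998

₹70998 > ₹52938, so the alternative floor tax is the binding amount.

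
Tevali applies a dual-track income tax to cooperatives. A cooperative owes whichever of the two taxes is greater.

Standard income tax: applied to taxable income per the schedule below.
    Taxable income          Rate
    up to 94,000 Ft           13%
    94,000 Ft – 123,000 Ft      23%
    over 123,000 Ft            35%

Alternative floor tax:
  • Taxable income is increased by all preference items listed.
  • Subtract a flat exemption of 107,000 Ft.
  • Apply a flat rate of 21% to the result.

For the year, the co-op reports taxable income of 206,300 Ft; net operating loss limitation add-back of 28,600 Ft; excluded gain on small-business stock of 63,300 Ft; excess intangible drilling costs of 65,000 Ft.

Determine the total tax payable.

53,802 Ft

Alternative floor tax:
  Adjusted income: 206,300 Ft + 28,600 Ft + 63,300 Ft + 65,000 Ft = 363,200 Ft
  Less exemption 107,000 Ft → base 256,200 Ft
  256,200 Ft × 21% = 53,802 Ft

Standard income tax:
  94,000 Ft × 13% = 12,220 Ft
  29,000 Ft × 23% = 6,670 Ft
  83,300 Ft × 35% = 29,155 Ft
  → 48,045 Ft

53,802 Ft > 48,045 Ft, so the alternative floor tax is the binding amount.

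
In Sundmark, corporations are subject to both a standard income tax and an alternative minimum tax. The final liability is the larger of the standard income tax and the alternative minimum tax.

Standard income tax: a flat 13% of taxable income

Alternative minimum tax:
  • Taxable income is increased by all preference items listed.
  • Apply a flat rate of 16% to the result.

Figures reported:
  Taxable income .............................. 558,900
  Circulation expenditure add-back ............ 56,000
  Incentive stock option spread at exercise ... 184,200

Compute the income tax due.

Standard income tax:
  558,900 × 13% = 72,657

Alternative minimum tax:
  Adjusted income: 558,900 + 56,000 + 184,200 = 799,100
  799,100 × 16% = 127,856

127,856 > 72,657, so the alternative minimum tax is the binding amount.

127,856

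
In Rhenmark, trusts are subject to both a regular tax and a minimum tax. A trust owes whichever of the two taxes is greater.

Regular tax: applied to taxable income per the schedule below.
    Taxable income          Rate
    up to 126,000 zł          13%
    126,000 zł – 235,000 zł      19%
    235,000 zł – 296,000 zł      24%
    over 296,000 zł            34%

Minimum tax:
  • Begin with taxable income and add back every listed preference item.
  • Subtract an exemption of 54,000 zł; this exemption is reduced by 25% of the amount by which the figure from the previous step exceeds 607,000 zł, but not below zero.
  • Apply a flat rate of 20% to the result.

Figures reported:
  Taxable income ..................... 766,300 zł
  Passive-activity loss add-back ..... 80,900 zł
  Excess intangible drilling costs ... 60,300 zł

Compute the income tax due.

Minimum tax:
  Adjusted income: 766,300 zł + 80,900 zł + 60,300 zł = 907,500 zł
  Exemption: 25% × (907,500 zł − 607,000 zł) = 75,125 zł ≥ 54,000 zł, so the exemption is fully phased out
  Base: 907,500 zł − 0 zł = 907,500 zł
  907,500 zł × 20% = 181,500 zł

Regular tax:
  126,000 zł × 13% = 16,380 zł
  109,000 zł × 19% = 20,710 zł
  61,000 zł × 24% = 14,640 zł
  470,300 zł × 34% = 159,902 zł
  → 211,632 zł

211,632 zł > 181,500 zł, so the regular tax governs.

211,632 zł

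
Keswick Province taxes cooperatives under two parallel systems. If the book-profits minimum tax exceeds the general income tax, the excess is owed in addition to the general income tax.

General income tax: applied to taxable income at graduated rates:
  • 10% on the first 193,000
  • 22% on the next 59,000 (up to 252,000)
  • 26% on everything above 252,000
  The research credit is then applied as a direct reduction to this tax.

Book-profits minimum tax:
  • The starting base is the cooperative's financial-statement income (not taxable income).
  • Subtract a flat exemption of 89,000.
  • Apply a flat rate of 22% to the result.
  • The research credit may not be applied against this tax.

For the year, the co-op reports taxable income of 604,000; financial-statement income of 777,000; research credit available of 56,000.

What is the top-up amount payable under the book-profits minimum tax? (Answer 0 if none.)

83,560

Book-profits minimum tax:
  Base (financial-statement income): 777,000
  Less exemption 89,000 → base 688,000
  688,000 × 22% = 151,360

General income tax:
  193,000 × 10% = 19,300
  59,000 × 22% = 12,980
  352,000 × 26% = 91,520
  → 123,800
  Less research credit 56,000 → 67,800

Excess of book-profits minimum tax over general income tax: 151,360 − 67,800 = 83,560.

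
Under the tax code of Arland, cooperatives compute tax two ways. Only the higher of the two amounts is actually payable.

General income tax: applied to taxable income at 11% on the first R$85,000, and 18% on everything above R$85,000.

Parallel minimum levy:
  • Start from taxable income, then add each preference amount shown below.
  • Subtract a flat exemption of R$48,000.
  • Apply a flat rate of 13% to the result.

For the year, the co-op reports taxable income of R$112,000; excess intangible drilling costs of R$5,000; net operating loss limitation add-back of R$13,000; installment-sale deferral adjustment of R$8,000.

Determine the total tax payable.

R$14,210

Parallel minimum levy:
  Adjusted income: R$112,000 + R$5,000 + R$13,000 + R$8,000 = R$138,000
  Less exemption R$48,000 → base R$90,000
  R$90,000 × 13% = R$11,700

General income tax:
  R$85,000 × 11% = R$9,350
  R$27,000 × 18% = R$4,860
  → R$14,210

R$14,210 > R$11,700, so the general income tax governs.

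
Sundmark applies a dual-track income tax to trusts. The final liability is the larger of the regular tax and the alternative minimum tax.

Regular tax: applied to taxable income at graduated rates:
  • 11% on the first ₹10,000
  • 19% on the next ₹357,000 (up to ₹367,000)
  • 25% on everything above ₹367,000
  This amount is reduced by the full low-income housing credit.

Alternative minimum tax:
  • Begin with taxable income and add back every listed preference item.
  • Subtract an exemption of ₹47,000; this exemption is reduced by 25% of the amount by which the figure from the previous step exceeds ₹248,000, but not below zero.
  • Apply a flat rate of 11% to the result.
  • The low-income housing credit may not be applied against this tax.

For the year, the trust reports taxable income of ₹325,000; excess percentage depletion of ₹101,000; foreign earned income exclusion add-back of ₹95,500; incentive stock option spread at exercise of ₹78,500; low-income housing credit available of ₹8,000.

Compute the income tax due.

Alternative minimum tax:
  Adjusted income: ₹325,000 + ₹101,000 + ₹95,500 + ₹78,500 = ₹600,000
  Exemption: 25% × (₹600,000 − ₹248,000) = ₹88,000 ≥ ₹47,000, so the exemption is fully phased out
  Base: ₹600,000 − ₹0 = ₹600,000
  ₹600,000 × 11% = ₹66,000

Regular tax:
  ₹10,000 × 11% = ₹1,100
  ₹315,000 × 19% = ₹59,850
  → ₹60,950
  Less low-income housing credit ₹8,000 → ₹52,950

₹66,000 > ₹52,950, so the alternative minimum tax is the binding amount.

₹66,000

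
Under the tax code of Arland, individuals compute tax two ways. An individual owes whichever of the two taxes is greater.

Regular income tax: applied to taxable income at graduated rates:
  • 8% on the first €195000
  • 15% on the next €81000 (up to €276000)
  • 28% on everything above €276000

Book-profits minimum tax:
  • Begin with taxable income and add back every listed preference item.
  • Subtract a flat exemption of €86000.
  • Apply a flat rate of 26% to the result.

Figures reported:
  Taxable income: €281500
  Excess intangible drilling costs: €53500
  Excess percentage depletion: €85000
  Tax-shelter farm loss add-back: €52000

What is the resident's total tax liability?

€100360

Regular income tax:
  €195000 × 8% = €15600
  €81000 × 15% = €12150
  €5500 × 28% = €1540
  → €29290

Book-profits minimum tax:
  Adjusted income: €281500 + €53500 + €85000 + €52000 = €472000
  Less exemption €86000 → base €386000
  €386000 × 26% = €100360

€100360 > €29290, so the book-profits minimum tax is the binding amount.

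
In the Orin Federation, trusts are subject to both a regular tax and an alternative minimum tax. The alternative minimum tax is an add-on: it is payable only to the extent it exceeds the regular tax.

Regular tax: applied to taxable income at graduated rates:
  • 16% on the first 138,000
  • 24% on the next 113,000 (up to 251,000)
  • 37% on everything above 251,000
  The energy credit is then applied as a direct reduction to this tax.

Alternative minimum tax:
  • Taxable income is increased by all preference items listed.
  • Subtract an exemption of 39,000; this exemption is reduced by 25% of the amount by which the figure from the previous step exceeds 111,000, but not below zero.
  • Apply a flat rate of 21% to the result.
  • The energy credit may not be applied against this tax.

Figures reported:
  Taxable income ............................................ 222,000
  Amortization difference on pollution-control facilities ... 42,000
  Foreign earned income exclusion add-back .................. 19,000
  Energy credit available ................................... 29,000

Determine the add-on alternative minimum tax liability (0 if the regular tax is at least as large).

Alternative minimum tax:
  Adjusted income: 222,000 + 42,000 + 19,000 = 283,000
  Exemption: 25% × (283,000 − 111,000) = 43,000 ≥ 39,000, so the exemption is fully phased out
  Base: 283,000 − 0 = 283,000
  283,000 × 21% = 59,430

Regular tax:
  138,000 × 16% = 22,080
  84,000 × 24% = 20,160
  → 42,240
  Less energy credit 29,000 → 13,240

Excess of alternative minimum tax over regular tax: 59,430 − 13,240 = 46,190.

46,190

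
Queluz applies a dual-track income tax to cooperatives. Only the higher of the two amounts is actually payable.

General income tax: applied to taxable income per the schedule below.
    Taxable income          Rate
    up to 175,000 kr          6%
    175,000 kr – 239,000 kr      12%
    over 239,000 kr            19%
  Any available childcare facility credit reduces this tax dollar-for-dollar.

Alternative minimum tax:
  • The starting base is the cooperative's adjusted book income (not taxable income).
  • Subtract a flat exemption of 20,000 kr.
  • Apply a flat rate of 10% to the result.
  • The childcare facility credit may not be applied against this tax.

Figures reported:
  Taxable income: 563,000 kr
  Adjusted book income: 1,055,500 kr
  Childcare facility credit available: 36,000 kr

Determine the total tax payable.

Alternative minimum tax:
  Base (adjusted book income): 1,055,500 kr
  Less exemption 20,000 kr → base 1,035,500 kr
  1,035,500 kr × 10% = 103,550 kr

General income tax:
  175,000 kr × 6% = 10,500 kr
  64,000 kr × 12% = 7,680 kr
  324,000 kr × 19% = 61,560 kr
  → 79,740 kr
  Less childcare facility credit 36,000 kr → 43,740 kr

103,550 kr > 43,740 kr, so the alternative minimum tax is the binding amount.

103,550 kr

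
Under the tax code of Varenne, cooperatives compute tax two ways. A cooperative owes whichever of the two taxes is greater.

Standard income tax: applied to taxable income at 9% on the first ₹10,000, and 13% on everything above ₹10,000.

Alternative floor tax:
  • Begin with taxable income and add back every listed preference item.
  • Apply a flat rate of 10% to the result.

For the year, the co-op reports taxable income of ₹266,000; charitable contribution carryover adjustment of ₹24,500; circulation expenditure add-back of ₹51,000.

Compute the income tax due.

Standard income tax:
  ₹10,000 × 9% = ₹900
  ₹256,000 × 13% = ₹33,280
  → ₹34,180

Alternative floor tax:
  Adjusted income: ₹266,000 + ₹24,500 + ₹51,000 = ₹341,500
  ₹341,500 × 10% = ₹34,150

₹34,180 > ₹34,150, so the standard income tax governs.

₹34,180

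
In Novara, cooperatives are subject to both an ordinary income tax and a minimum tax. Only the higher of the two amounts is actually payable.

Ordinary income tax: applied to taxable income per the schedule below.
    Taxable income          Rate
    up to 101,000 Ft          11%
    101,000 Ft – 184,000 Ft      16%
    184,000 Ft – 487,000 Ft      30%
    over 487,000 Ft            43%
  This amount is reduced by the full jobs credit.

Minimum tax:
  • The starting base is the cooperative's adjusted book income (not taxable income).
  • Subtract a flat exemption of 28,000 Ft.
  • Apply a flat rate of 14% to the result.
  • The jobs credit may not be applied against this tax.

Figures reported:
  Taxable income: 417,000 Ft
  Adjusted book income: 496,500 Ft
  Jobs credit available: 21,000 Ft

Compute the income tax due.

Minimum tax:
  Base (adjusted book income): 496,500 Ft
  Less exemption 28,000 Ft → base 468,500 Ft
  468,500 Ft × 14% = 65,590 Ft

Ordinary income tax:
  101,000 Ft × 11% = 11,110 Ft
  83,000 Ft × 16% = 13,280 Ft
  233,000 Ft × 30% = 69,900 Ft
  → 94,290 Ft
  Less jobs credit 21,000 Ft → 73,290 Ft

73,290 Ft > 65,590 Ft, so the ordinary income tax governs.

73,290 Ft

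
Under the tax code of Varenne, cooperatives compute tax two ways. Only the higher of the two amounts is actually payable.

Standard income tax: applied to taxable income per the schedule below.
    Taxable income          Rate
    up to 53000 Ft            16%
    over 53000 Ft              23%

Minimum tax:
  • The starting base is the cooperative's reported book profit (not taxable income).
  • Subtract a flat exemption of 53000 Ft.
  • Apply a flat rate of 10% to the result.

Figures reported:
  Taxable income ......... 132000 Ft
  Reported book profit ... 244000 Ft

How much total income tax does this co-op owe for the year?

Standard income tax:
  53000 Ft × 16% = 8480 Ft
  79000 Ft × 23% = 18170 Ft
  → 26650 Ft

Minimum tax:
  Base (reported book profit): 244000 Ft
  Less exemption 53000 Ft → base 191000 Ft
  191000 Ft × 10% = 19100 Ft

26650 Ft > 19100 Ft, so the standard income tax governs.

26650 Ft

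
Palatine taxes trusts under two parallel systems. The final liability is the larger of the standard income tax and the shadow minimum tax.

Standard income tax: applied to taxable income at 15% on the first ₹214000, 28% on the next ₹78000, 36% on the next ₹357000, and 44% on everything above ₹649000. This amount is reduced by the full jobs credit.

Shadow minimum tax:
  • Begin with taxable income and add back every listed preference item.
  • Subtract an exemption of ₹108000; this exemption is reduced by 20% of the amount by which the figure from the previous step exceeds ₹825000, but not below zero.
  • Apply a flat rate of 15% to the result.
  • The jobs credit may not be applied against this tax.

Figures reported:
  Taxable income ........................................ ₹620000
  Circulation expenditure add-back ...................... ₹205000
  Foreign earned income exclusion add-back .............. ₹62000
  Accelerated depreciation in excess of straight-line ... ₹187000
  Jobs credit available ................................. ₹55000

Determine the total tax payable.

Standard income tax:
  ₹214000 × 15% = ₹32100
  ₹78000 × 28% = ₹21840
  ₹328000 × 36% = ₹118080
  → ₹172020
  Less jobs credit ₹55000 → ₹117020

Shadow minimum tax:
  Adjusted income: ₹620000 + ₹205000 + ₹62000 + ₹187000 = ₹1074000
  Exemption: ₹108000 − 20% × (₹1074000 − ₹825000) = ₹108000 − ₹49800 = ₹58200
  Base: ₹1074000 − ₹58200 = ₹1015800
  ₹1015800 × 15% = ₹152370

₹152370 > ₹117020, so the shadow minimum tax is the binding amount.

₹152370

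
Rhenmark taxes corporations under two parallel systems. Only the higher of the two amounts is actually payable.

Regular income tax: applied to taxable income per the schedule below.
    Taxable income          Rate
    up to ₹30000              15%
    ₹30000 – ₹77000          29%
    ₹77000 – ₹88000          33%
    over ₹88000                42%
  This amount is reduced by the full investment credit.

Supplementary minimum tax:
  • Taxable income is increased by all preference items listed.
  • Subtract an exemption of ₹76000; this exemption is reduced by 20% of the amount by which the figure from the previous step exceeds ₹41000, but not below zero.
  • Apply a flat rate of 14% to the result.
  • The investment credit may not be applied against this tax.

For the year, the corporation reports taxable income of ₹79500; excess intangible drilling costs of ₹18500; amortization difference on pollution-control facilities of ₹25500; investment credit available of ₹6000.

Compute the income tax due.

Supplementary minimum tax:
  Adjusted income: ₹79500 + ₹18500 + ₹25500 = ₹123500
  Exemption: ₹76000 − 20% × (₹123500 − ₹41000) = ₹76000 − ₹16500 = ₹59500
  Base: ₹123500 − ₹59500 = ₹64000
  ₹64000 × 14% = ₹8960

Regular income tax:
  ₹30000 × 15% = ₹4500
  ₹47000 × 29% = ₹13630
  ₹2500 × 33% = ₹825
  → ₹18955
  Less investment credit ₹6000 → ₹12955

₹12955 > ₹8960, so the regular income tax governs.

₹12955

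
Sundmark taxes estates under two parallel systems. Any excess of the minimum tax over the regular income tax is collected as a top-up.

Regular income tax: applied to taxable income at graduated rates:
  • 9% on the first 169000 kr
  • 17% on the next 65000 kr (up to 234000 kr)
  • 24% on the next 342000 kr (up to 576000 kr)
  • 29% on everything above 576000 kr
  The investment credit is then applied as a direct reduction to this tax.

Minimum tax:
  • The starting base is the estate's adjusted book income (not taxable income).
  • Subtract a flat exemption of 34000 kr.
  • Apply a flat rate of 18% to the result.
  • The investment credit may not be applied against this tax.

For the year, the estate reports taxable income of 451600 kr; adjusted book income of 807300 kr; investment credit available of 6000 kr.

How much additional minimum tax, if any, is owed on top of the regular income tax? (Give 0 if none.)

66710 kr

Regular income tax:
  169000 kr × 9% = 15210 kr
  65000 kr × 17% = 11050 kr
  217600 kr × 24% = 52224 kr
  → 78484 kr
  Less investment credit 6000 kr → 72484 kr

Minimum tax:
  Base (adjusted book income): 807300 kr
  Less exemption 34000 kr → base 773300 kr
  773300 kr × 18% = 139194 kr

Excess of minimum tax over regular income tax: 139194 kr − 72484 kr = 66710 kr.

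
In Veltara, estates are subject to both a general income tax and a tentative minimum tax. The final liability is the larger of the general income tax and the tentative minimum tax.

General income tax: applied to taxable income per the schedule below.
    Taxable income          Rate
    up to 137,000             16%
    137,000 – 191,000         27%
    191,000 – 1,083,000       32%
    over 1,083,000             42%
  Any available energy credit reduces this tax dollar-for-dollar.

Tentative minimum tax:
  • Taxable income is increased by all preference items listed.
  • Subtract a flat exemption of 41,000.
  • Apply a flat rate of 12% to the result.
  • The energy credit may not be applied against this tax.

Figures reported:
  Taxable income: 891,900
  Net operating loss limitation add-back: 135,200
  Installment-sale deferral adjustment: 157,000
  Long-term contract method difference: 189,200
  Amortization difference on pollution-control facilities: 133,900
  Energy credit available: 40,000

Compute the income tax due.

Tentative minimum tax:
  Adjusted income: 891,900 + 135,200 + 157,000 + 189,200 + 133,900 = 1,507,200
  Less exemption 41,000 → base 1,466,200
  1,466,200 × 12% = 175,944

General income tax:
  137,000 × 16% = 21,920
  54,000 × 27% = 14,580
  700,900 × 32% = 224,288
  → 260,788
  Less energy credit 40,000 → 220,788

220,788 > 175,944, so the general income tax governs.

220,788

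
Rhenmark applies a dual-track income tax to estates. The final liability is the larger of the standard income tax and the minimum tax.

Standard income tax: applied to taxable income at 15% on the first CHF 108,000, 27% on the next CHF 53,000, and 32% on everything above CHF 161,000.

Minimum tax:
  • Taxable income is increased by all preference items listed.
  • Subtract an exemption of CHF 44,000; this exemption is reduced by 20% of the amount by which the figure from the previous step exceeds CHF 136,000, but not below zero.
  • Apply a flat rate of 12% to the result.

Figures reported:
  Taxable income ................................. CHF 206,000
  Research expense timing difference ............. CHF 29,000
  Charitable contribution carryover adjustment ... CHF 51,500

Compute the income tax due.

Minimum tax:
  Adjusted income: CHF 206,000 + CHF 29,000 + CHF 51,500 = CHF 286,500
  Exemption: CHF 44,000 − 20% × (CHF 286,500 − CHF 136,000) = CHF 44,000 − CHF 30,100 = CHF 13,900
  Base: CHF 286,500 − CHF 13,900 = CHF 272,600
  CHF 272,600 × 12% = CHF 32,712

Standard income tax:
  CHF 108,000 × 15% = CHF 16,200
  CHF 53,000 × 27% = CHF 14,310
  CHF 45,000 × 32% = CHF 14,400
  → CHF 44,910

CHF 44,910 > CHF 32,712, so the standard income tax governs.

CHF 44,910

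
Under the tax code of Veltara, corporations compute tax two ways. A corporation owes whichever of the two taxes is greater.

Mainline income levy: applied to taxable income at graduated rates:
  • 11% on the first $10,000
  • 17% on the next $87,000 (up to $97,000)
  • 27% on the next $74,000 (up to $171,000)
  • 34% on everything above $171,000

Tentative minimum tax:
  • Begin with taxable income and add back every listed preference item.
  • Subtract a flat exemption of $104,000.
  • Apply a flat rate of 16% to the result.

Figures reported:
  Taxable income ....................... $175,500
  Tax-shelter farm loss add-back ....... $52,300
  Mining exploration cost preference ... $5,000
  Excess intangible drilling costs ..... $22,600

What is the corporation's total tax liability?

Mainline income levy:
  $10,000 × 11% = $1,100
  $87,000 × 17% = $14,790
  $74,000 × 27% = $19,980
  $4,500 × 34% = $1,530
  → $37,400

Tentative minimum tax:
  Adjusted income: $175,500 + $52,300 + $5,000 + $22,600 = $255,400
  Less exemption $104,000 → base $151,400
  $151,400 × 16% = $24,224

$37,400 > $24,224, so the mainline income levy governs.

$37,400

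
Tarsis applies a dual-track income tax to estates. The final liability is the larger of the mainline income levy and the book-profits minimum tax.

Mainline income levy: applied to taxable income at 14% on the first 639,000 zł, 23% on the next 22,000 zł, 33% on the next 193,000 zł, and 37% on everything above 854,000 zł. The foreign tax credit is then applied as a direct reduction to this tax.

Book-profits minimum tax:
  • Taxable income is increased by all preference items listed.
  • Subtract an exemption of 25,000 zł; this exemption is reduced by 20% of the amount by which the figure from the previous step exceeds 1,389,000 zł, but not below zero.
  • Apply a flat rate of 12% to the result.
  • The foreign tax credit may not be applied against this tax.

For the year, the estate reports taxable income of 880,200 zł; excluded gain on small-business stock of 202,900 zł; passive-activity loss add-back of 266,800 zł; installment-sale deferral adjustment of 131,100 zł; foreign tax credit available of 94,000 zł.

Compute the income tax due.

176,928 zł

Book-profits minimum tax:
  Adjusted income: 880,200 zł + 202,900 zł + 266,800 zł + 131,100 zł = 1,481,000 zł
  Exemption: 25,000 zł − 20% × (1,481,000 zł − 1,389,000 zł) = 25,000 zł − 18,400 zł = 6,600 zł
  Base: 1,481,000 zł − 6,600 zł = 1,474,400 zł
  1,474,400 zł × 12% = 176,928 zł

Mainline income levy:
  639,000 zł × 14% = 89,460 zł
  22,000 zł × 23% = 5,060 zł
  193,000 zł × 33% = 63,690 zł
  26,200 zł × 37% = 9,694 zł
  → 167,904 zł
  Less foreign tax credit 94,000 zł → 73,904 zł

176,928 zł > 73,904 zł, so the book-profits minimum tax is the binding amount.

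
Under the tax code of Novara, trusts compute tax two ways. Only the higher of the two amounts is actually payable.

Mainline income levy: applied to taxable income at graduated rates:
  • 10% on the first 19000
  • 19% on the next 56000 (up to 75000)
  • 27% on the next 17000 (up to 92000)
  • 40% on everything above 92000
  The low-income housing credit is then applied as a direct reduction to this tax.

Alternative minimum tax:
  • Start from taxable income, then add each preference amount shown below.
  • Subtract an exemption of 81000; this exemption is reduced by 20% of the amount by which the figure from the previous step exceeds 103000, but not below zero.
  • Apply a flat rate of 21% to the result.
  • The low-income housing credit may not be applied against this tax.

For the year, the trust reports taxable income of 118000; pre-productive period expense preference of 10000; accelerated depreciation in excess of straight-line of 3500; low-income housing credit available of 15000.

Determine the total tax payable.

12530

Alternative minimum tax:
  Adjusted income: 118000 + 10000 + 3500 = 131500
  Exemption: 81000 − 20% × (131500 − 103000) = 81000 − 5700 = 75300
  Base: 131500 − 75300 = 56200
  56200 × 21% = 11802

Mainline income levy:
  19000 × 10% = 1900
  56000 × 19% = 10640
  17000 × 27% = 4590
  26000 × 40% = 10400
  → 27530
  Less low-income housing credit 15000 → 12530

12530 > 11802, so the mainline income levy governs.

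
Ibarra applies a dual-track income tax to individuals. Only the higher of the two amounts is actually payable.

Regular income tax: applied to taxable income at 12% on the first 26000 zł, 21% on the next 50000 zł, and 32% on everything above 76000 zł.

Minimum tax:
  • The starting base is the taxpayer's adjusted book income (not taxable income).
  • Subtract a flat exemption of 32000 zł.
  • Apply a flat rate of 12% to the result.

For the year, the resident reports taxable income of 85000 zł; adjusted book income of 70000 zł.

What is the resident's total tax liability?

Minimum tax:
  Base (adjusted book income): 70000 zł
  Less exemption 32000 zł → base 38000 zł
  38000 zł × 12% = 4560 zł

Regular income tax:
  26000 zł × 12% = 3120 zł
  50000 zł × 21% = 10500 zł
  9000 zł × 32% = 2880 zł
  → 16500 zł

16500 zł > 4560 zł, so the regular income tax governs.

16500 zł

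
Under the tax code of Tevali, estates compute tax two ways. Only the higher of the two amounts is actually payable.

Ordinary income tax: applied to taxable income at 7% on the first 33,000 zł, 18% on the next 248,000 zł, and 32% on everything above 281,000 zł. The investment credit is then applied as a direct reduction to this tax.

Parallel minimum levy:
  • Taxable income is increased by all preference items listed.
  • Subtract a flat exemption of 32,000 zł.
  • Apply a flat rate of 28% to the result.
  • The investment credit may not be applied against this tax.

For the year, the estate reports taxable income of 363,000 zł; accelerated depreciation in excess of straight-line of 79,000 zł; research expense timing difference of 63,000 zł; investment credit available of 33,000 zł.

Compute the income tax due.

Parallel minimum levy:
  Adjusted income: 363,000 zł + 79,000 zł + 63,000 zł = 505,000 zł
  Less exemption 32,000 zł → base 473,000 zł
  473,000 zł × 28% = 132,440 zł

Ordinary income tax:
  33,000 zł × 7% = 2,310 zł
  248,000 zł × 18% = 44,640 zł
  82,000 zł × 32% = 26,240 zł
  → 73,190 zł
  Less investment credit 33,000 zł → 40,190 zł

132,440 zł > 40,190 zł, so the parallel minimum levy is the binding amount.

132,440 zł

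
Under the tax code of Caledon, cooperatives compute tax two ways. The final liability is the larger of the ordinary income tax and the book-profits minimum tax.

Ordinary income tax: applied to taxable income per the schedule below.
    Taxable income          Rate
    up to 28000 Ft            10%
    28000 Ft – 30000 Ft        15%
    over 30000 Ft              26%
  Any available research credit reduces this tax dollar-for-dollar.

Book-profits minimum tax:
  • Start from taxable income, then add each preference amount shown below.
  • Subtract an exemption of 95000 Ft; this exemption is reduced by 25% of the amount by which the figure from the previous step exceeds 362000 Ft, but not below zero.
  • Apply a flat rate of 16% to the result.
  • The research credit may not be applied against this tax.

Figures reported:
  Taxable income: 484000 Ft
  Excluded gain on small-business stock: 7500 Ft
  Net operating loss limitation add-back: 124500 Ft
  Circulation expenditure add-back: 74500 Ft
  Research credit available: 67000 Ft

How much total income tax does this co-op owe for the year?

Book-profits minimum tax:
  Adjusted income: 484000 Ft + 7500 Ft + 124500 Ft + 74500 Ft = 690500 Ft
  Exemption: 95000 Ft − 25% × (690500 Ft − 362000 Ft) = 95000 Ft − 82125 Ft = 12875 Ft
  Base: 690500 Ft − 12875 Ft = 677625 Ft
  677625 Ft × 16% = 108420 Ft

Ordinary income tax:
  28000 Ft × 10% = 2800 Ft
  2000 Ft × 15% = 300 Ft
  454000 Ft × 26% = 118040 Ft
  → 121140 Ft
  Less research credit 67000 Ft → 54140 Ft

108420 Ft > 54140 Ft, so the book-profits minimum tax is the binding amount.

108420 Ft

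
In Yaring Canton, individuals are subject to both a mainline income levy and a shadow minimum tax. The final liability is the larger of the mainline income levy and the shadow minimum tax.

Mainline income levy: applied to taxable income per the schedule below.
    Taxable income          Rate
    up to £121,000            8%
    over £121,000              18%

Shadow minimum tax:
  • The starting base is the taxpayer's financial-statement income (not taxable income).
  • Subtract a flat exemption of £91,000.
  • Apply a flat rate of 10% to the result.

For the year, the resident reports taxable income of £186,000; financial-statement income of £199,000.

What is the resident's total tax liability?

Mainline income levy:
  £121,000 × 8% = £9,680
  £65,000 × 18% = £11,700
  → £21,380

Shadow minimum tax:
  Base (financial-statement income): £199,000
  Less exemption £91,000 → base £108,000
  £108,000 × 10% = £10,800

£21,380 > £10,800, so the mainline income levy governs.

£21,380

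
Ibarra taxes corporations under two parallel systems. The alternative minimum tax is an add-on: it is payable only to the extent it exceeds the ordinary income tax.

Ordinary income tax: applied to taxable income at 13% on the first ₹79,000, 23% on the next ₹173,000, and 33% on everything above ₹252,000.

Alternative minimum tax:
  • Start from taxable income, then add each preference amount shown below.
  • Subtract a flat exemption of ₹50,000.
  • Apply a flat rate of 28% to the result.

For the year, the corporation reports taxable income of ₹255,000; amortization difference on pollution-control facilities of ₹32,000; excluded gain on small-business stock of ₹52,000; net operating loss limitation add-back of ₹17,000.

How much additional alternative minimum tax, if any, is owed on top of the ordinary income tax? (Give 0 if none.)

Ordinary income tax:
  ₹79,000 × 13% = ₹10,270
  ₹173,000 × 23% = ₹39,790
  ₹3,000 × 33% = ₹990
  → ₹51,050

Alternative minimum tax:
  Adjusted income: ₹255,000 + ₹32,000 + ₹52,000 + ₹17,000 = ₹356,000
  Less exemption ₹50,000 → base ₹306,000
  ₹306,000 × 28% = ₹85,680

Excess of alternative minimum tax over ordinary income tax: ₹85,680 − ₹51,050 = ₹34,630.

₹34,630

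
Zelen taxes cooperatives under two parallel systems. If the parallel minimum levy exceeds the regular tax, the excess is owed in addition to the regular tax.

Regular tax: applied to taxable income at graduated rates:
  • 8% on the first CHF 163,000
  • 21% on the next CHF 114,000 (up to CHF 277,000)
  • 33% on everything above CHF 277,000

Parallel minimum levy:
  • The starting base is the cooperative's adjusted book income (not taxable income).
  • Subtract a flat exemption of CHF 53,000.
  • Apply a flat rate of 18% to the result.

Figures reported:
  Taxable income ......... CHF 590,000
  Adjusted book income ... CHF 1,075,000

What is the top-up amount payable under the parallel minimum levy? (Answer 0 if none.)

CHF 43,690

Regular tax:
  CHF 163,000 × 8% = CHF 13,040
  CHF 114,000 × 21% = CHF 23,940
  CHF 313,000 × 33% = CHF 103,290
  → CHF 140,270

Parallel minimum levy:
  Base (adjusted book income): CHF 1,075,000
  Less exemption CHF 53,000 → base CHF 1,022,000
  CHF 1,022,000 × 18% = CHF 183,960

Excess of parallel minimum levy over regular tax: CHF 183,960 − CHF 140,270 = CHF 43,690.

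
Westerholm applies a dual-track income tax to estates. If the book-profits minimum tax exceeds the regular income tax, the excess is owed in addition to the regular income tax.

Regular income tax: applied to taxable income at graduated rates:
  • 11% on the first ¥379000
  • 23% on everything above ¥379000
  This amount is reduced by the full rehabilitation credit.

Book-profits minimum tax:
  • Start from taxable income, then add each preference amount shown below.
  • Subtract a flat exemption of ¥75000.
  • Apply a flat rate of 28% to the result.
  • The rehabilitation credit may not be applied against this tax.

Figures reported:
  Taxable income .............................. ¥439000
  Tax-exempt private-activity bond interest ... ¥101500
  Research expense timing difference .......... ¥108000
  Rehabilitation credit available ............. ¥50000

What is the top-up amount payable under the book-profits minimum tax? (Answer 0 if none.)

¥155090

Book-profits minimum tax:
  Adjusted income: ¥439000 + ¥101500 + ¥108000 = ¥648500
  Less exemption ¥75000 → base ¥573500
  ¥573500 × 28% = ¥160580

Regular income tax:
  ¥379000 × 11% = ¥41690
  ¥60000 × 23% = ¥13800
  → ¥55490
  Less rehabilitation credit ¥50000 → ¥5490

Excess of book-profits minimum tax over regular income tax: ¥160580 − ¥5490 = ¥155090.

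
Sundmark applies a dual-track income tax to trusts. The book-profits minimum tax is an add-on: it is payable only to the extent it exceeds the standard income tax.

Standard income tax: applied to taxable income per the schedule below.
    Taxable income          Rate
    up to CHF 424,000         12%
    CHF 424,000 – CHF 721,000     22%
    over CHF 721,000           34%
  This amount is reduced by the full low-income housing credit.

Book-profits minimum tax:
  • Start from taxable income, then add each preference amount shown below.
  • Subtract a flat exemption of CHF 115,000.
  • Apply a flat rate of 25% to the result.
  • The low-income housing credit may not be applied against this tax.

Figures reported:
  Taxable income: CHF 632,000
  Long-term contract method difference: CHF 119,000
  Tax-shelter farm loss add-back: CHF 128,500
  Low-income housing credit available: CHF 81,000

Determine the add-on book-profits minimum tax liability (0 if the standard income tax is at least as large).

Standard income tax:
  CHF 424,000 × 12% = CHF 50,880
  CHF 208,000 × 22% = CHF 45,760
  → CHF 96,640
  Less low-income housing credit CHF 81,000 → CHF 15,640

Book-profits minimum tax:
  Adjusted income: CHF 632,000 + CHF 119,000 + CHF 128,500 = CHF 879,500
  Less exemption CHF 115,000 → base CHF 764,500
  CHF 764,500 × 25% = CHF 191,125

Excess of book-profits minimum tax over standard income tax: CHF 191,125 − CHF 15,640 = CHF 175,485.

CHF 175,485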